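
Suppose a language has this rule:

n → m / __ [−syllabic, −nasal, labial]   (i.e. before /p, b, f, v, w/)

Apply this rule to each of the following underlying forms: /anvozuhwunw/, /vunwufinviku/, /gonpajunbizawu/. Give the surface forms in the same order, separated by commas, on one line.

/anvozuhwunw/: /n/ precedes the labial consonant /v/, so it assimilates in place to [m]. /n/ precedes the labial consonant /w/, so it assimilates in place to [m]. → [amvozuhwumw].
/vunwufinviku/: /n/ precedes the labial consonant /w/, so it assimilates in place to [m]. /n/ precedes the labial consonant /v/, so it assimilates in place to [m]. → [vumwufimviku].
/gonpajunbizawu/: /n/ precedes the labial consonant /p/, so it assimilates in place to [m]. /n/ precedes the labial consonant /b/, so it assimilates in place to [m]. → [gompajumbizawu].

amvozuhwumw, vumwufimviku, gompajumbizawu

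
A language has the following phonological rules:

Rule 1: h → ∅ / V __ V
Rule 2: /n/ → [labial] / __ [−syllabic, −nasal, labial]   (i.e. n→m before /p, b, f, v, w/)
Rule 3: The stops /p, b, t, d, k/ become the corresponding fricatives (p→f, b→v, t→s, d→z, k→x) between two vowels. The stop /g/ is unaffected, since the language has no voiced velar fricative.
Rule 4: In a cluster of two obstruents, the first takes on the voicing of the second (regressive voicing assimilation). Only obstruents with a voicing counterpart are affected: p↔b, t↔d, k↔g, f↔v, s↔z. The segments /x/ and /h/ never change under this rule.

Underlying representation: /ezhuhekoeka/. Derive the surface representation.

eshuexoexa

Rule 1 (intervocalic h-deletion): /h/ occurs between vowels /u/ and /e/, so it deletes. /ezhuhekoeka/ → ezhuekoeka.
Rule 2 (nasal place assimilation): no segment meets the environment; /ezhuekoeka/ is unchanged.
Rule 3 (intervocalic spirantization): /k/ is a stop between vowels /e/ and /o/, so it spirantizes to the fricative [x]. /k/ is a stop between vowels /e/ and /a/, so it spirantizes to the fricative [x]. /ezhuekoeka/ → ezhuexoexa.
Rule 4 (regressive voicing assimilation): /z/ precedes the voiceless obstruent /h/, so it devoices to [s] by assimilation. /ezhuexoexa/ → eshuexoexa.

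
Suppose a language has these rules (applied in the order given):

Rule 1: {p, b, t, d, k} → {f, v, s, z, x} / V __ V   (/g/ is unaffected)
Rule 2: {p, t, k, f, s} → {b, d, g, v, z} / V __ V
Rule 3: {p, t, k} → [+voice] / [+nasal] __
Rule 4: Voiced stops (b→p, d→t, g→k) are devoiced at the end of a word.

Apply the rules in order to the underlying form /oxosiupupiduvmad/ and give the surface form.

oxoziuvuvizuvmat

Rule 1 (intervocalic spirantization): /p/ is a stop between vowels /u/ and /u/, so it spirantizes to the fricative [f]. /p/ is a stop between vowels /u/ and /i/, so it spirantizes to the fricative [f]. /d/ is a stop between vowels /i/ and /u/, so it spirantizes to the fricative [z]. /oxosiupupiduvmad/ → oxosiufufizuvmad.
Rule 2 (intervocalic voicing): /s/ is a voiceless obstruent between vowels /o/ and /i/, so it voices to [z]. /f/ is a voiceless obstruent between vowels /u/ and /u/, so it voices to [v]. /f/ is a voiceless obstruent between vowels /u/ and /i/, so it voices to [v]. /oxosiufufizuvmad/ → oxoziuvuvizuvmad.
Rule 3 (post-nasal voicing): no segment meets the environment; /oxoziuvuvizuvmad/ is unchanged.
Rule 4 (final devoicing): /d/ is a voiced stop in word-final position, so it devoices to [t]. /oxoziuvuvizuvmad/ → oxoziuvuvizuvmat.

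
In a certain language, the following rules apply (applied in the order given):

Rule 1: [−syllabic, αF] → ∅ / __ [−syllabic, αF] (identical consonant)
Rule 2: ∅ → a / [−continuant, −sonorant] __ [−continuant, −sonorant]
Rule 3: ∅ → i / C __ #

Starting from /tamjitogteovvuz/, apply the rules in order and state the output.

tamjitogateovuzi

Rule 1 (degemination): /vv/ is a geminate; the first /v/ deletes. /tamjitogteovvuz/ → tamjitogteovuz.
Rule 2 (stop-cluster a-epenthesis): /g/ and /t/ form a stop–stop cluster, so [a] is inserted between them. /tamjitogteovuz/ → tamjitogateovuz.
Rule 3 (final i-epenthesis): the form ends in the consonant /z/, so [i] is inserted word-finally. /tamjitogateovuz/ → tamjitogateovuzi.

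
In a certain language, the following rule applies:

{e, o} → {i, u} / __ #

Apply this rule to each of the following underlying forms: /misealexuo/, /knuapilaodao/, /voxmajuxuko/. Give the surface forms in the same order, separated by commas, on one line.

misealexuu, knuapilaodau, voxmajuxuku

/misealexuo/: /o/ is a mid vowel in word-final position, so it raises to [u]. → [misealexuu].
/knuapilaodao/: /o/ is a mid vowel in word-final position, so it raises to [u]. → [knuapilaodau].
/voxmajuxuko/: /o/ is a mid vowel in word-final position, so it raises to [u]. → [voxmajuxuku].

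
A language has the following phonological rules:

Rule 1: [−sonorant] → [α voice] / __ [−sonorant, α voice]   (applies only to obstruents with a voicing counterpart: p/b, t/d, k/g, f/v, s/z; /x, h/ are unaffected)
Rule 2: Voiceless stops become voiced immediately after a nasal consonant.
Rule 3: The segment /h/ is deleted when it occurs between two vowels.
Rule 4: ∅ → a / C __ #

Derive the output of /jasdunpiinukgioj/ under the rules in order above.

jazdunbiinuggioja

Rule 1 (regressive voicing assimilation): /s/ precedes the voiced obstruent /d/, so it voices to [z] by assimilation. /k/ precedes the voiced obstruent /g/, so it voices to [g] by assimilation. /jasdunpiinukgioj/ → jazdunpiinuggioj.
Rule 2 (post-nasal voicing): /p/ is a voiceless stop immediately after the nasal /n/, so it voices to [b]. /jazdunpiinuggioj/ → jazdunbiinuggioj.
Rule 3 (intervocalic h-deletion): no segment meets the environment; /jazdunbiinuggioj/ is unchanged.
Rule 4 (final a-epenthesis): the form ends in the consonant /j/, so [a] is inserted word-finally. /jazdunbiinuggioj/ → jazdunbiinuggioja.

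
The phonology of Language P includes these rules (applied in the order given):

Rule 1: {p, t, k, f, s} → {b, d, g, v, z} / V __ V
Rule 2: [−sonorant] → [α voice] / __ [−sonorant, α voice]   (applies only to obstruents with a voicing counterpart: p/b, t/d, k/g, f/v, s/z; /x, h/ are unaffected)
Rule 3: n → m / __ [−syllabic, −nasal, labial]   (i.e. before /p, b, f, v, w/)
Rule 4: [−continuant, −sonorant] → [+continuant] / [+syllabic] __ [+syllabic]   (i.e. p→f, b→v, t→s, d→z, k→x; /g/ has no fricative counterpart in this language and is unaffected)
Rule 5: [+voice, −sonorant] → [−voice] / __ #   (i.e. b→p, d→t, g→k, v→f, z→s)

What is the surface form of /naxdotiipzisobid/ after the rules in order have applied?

naxdoziibzizovit

Rule 1 (intervocalic voicing): /t/ is a voiceless obstruent between vowels /o/ and /i/, so it voices to [d]. /s/ is a voiceless obstruent between vowels /i/ and /o/, so it voices to [z]. /naxdotiipzisobid/ → naxdodiipzizobid.
Rule 2 (regressive voicing assimilation): /p/ precedes the voiced obstruent /z/, so it voices to [b] by assimilation. /naxdodiipzizobid/ → naxdodiibzizobid.
Rule 3 (nasal place assimilation): no segment meets the environment; /naxdodiibzizobid/ is unchanged.
Rule 4 (intervocalic spirantization): /d/ is a stop between vowels /o/ and /i/, so it spirantizes to the fricative [z]. /b/ is a stop between vowels /o/ and /i/, so it spirantizes to the fricative [v]. /naxdodiibzizobid/ → naxdoziibzizovid.
Rule 5 (final devoicing): /d/ is a voiced obstruent in word-final position, so it devoices to [t]. /naxdoziibzizovid/ → naxdoziibzizovit.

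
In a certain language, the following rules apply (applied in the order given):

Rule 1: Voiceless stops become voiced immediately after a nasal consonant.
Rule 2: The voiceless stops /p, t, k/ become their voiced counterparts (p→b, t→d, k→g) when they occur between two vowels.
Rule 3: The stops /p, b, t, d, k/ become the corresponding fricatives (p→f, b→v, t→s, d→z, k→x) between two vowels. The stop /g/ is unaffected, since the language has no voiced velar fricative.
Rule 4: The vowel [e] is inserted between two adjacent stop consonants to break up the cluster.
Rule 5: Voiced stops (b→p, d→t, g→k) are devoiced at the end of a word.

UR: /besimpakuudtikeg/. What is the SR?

Rule 1 (post-nasal voicing): /p/ is a voiceless stop immediately after the nasal /m/, so it voices to [b]. /besimpakuudtikeg/ → besimbakuudtikeg.
Rule 2 (intervocalic voicing): /k/ is a voiceless stop between vowels /a/ and /u/, so it voices to [g]. /k/ is a voiceless stop between vowels /i/ and /e/, so it voices to [g]. /besimbakuudtikeg/ → besimbaguudtigeg.
Rule 3 (intervocalic spirantization): no segment meets the environment; /besimbaguudtigeg/ is unchanged.
Rule 4 (stop-cluster e-epenthesis): /d/ and /t/ form a stop–stop cluster, so [e] is inserted between them. /besimbaguudtigeg/ → besimbaguudetigeg.
Rule 5 (final devoicing): /g/ is a voiced stop in word-final position, so it devoices to [k]. /besimbaguudetigeg/ → besimbaguudetigek.

besimbaguudetigek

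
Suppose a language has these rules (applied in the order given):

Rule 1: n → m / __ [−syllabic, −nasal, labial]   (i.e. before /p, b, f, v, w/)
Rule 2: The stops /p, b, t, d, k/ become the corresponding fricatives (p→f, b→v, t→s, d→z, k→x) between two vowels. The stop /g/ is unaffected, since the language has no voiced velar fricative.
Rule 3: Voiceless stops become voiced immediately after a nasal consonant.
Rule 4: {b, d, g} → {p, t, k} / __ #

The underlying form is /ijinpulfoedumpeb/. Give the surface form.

ijimbulfoezumbep

Rule 1 (nasal place assimilation): /n/ precedes the labial consonant /p/, so it assimilates in place to [m]. /ijinpulfoedumpeb/ → ijimpulfoedumpeb.
Rule 2 (intervocalic spirantization): /d/ is a stop between vowels /e/ and /u/, so it spirantizes to the fricative [z]. /ijimpulfoedumpeb/ → ijimpulfoezumpeb.
Rule 3 (post-nasal voicing): /p/ is a voiceless stop immediately after the nasal /m/, so it voices to [b]. /p/ is a voiceless stop immediately after the nasal /m/, so it voices to [b]. /ijimpulfoezumpeb/ → ijimbulfoezumbeb.
Rule 4 (final devoicing): /b/ is a voiced stop in word-final position, so it devoices to [p]. /ijimbulfoezumbeb/ → ijimbulfoezumbep.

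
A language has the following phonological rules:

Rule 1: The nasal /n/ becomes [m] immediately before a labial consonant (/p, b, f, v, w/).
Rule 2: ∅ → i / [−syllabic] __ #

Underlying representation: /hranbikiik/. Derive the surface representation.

Rule 1 (nasal place assimilation): /n/ precedes the labial consonant /b/, so it assimilates in place to [m]. /hranbikiik/ → hrambikiik.
Rule 2 (final i-epenthesis): the form ends in the consonant /k/, so [i] is inserted word-finally. /hrambikiik/ → hrambikiiki.

hrambikiiki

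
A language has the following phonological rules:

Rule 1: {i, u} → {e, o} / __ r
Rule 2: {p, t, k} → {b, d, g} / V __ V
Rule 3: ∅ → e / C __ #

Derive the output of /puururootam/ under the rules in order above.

Rule 1 (pre-rhotic lowering): /u/ is a high vowel immediately before /r/, so it lowers to [o]. /u/ is a high vowel immediately before /r/, so it lowers to [o]. /puururootam/ → puororootam.
Rule 2 (intervocalic voicing): /t/ is a voiceless stop between vowels /o/ and /a/, so it voices to [d]. /puororootam/ → puororoodam.
Rule 3 (final e-epenthesis): the form ends in the consonant /m/, so [e] is inserted word-finally. /puororoodam/ → puororoodame.

puororoodame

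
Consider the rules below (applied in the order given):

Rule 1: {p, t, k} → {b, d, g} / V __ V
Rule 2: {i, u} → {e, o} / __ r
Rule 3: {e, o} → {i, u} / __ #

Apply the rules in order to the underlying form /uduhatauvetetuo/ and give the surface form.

Rule 1 (intervocalic voicing): /t/ is a voiceless stop between vowels /a/ and /a/, so it voices to [d]. /t/ is a voiceless stop between vowels /e/ and /e/, so it voices to [d]. /t/ is a voiceless stop between vowels /e/ and /u/, so it voices to [d]. /uduhatauvetetuo/ → uduhadauvededuo.
Rule 2 (pre-rhotic lowering): no segment meets the environment; /uduhadauvededuo/ is unchanged.
Rule 3 (final vowel raising): /o/ is a mid vowel in word-final position, so it raises to [u]. /uduhadauvededuo/ → uduhadauvededuu.

uduhadauvededuu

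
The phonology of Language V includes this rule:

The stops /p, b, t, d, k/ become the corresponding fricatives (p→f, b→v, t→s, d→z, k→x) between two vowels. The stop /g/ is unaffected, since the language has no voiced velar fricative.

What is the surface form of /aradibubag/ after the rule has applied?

arazivuvag

/d/ is a stop between vowels /a/ and /i/, so it spirantizes to the fricative [z].
/b/ is a stop between vowels /i/ and /u/, so it spirantizes to the fricative [v].
/b/ is a stop between vowels /u/ and /a/, so it spirantizes to the fricative [v].
Surface form: [arazivuvag].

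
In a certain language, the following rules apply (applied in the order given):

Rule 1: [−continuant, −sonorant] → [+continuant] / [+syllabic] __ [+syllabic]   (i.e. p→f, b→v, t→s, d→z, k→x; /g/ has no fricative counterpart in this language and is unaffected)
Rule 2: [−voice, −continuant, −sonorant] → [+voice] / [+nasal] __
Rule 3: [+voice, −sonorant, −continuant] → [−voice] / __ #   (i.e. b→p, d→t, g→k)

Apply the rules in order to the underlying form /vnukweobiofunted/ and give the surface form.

vnukweoviofundet

Rule 1 (intervocalic spirantization): /b/ is a stop between vowels /o/ and /i/, so it spirantizes to the fricative [v]. /vnukweobiofunted/ → vnukweoviofunted.
Rule 2 (post-nasal voicing): /t/ is a voiceless stop immediately after the nasal /n/, so it voices to [d]. /vnukweoviofunted/ → vnukweoviofunded.
Rule 3 (final devoicing): /d/ is a voiced stop in word-final position, so it devoices to [t]. /vnukweoviofunded/ → vnukweoviofundet.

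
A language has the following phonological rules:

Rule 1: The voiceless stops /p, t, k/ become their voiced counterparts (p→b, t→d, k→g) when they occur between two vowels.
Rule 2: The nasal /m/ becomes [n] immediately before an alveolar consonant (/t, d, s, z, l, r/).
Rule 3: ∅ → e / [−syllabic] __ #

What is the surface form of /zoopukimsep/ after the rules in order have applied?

Rule 1 (intervocalic voicing): /p/ is a voiceless stop between vowels /o/ and /u/, so it voices to [b]. /k/ is a voiceless stop between vowels /u/ and /i/, so it voices to [g]. /zoopukimsep/ → zoobugimsep.
Rule 2 (nasal place assimilation): /m/ precedes the alveolar consonant /s/, so it assimilates in place to [n]. /zoobugimsep/ → zoobuginsep.
Rule 3 (final e-epenthesis): the form ends in the consonant /p/, so [e] is inserted word-finally. /zoobuginsep/ → zoobuginsepe.

zoobuginsepe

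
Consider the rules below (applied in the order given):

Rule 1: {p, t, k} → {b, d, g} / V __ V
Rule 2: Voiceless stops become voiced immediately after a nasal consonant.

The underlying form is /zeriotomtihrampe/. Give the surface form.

zeriodomdihrambe

Rule 1 (intervocalic voicing): /t/ is a voiceless stop between vowels /o/ and /o/, so it voices to [d]. /zeriotomtihrampe/ → zeriodomtihrampe.
Rule 2 (post-nasal voicing): /t/ is a voiceless stop immediately after the nasal /m/, so it voices to [d]. /p/ is a voiceless stop immediately after the nasal /m/, so it voices to [b]. /zeriodomtihrampe/ → zeriodomdihrambe.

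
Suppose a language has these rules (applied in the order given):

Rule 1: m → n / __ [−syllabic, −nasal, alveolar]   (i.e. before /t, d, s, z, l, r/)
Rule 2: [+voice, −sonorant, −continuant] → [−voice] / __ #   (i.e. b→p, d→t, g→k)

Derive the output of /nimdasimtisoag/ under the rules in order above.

nindasintisoak

Rule 1 (nasal place assimilation): /m/ precedes the alveolar consonant /d/, so it assimilates in place to [n]. /m/ precedes the alveolar consonant /t/, so it assimilates in place to [n]. /nimdasimtisoag/ → nindasintisoag.
Rule 2 (final devoicing): /g/ is a voiced stop in word-final position, so it devoices to [k]. /nindasintisoag/ → nindasintisoak.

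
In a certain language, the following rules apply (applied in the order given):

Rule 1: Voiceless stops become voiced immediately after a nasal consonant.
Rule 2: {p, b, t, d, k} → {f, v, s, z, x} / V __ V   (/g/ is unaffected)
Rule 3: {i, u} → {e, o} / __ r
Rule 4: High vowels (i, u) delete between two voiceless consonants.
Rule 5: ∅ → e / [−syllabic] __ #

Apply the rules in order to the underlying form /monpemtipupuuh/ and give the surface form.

Rule 1 (post-nasal voicing): /p/ is a voiceless stop immediately after the nasal /n/, so it voices to [b]. /t/ is a voiceless stop immediately after the nasal /m/, so it voices to [d]. /monpemtipupuuh/ → monbemdipupuuh.
Rule 2 (intervocalic spirantization): /p/ is a stop between vowels /i/ and /u/, so it spirantizes to the fricative [f]. /p/ is a stop between vowels /u/ and /u/, so it spirantizes to the fricative [f]. /monbemdipupuuh/ → monbemdifufuuh.
Rule 3 (pre-rhotic lowering): no segment meets the environment; /monbemdifufuuh/ is unchanged.
Rule 4 (high vowel syncope): /u/ is a high vowel flanked by voiceless consonants /f/ and /f/, so it deletes. /monbemdifufuuh/ → monbemdiffuuh.
Rule 5 (final e-epenthesis): the form ends in the consonant /h/, so [e] is inserted word-finally. /monbemdiffuuh/ → monbemdiffuuhe.

monbemdiffuuhe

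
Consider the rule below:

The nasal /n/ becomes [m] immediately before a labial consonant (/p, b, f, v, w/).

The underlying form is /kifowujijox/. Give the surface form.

No segment of /kifowujijox/ meets the structural description of the rule, so the form surfaces unchanged.

kifowujijox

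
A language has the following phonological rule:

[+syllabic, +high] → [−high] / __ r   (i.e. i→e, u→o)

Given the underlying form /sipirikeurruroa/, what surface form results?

siperikeorroroa

/i/ is a high vowel immediately before /r/, so it lowers to [e].
/u/ is a high vowel immediately before /r/, so it lowers to [o].
/u/ is a high vowel immediately before /r/, so it lowers to [o].
The other instances of /i/ do not occur in the required environment and remain unchanged.
Surface form: [siperikeorroroa].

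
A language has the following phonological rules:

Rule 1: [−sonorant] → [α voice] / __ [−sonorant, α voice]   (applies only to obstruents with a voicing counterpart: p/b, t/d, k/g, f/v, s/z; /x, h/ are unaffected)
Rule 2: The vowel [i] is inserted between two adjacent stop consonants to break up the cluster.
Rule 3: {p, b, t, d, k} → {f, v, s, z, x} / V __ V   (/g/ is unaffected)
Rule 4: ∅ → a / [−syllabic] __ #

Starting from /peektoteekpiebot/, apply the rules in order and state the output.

peexisoseexifievota

Rule 1 (regressive voicing assimilation): no segment meets the environment; /peektoteekpiebot/ is unchanged.
Rule 2 (stop-cluster i-epenthesis): /k/ and /t/ form a stop–stop cluster, so [i] is inserted between them. /k/ and /p/ form a stop–stop cluster, so [i] is inserted between them. /peektoteekpiebot/ → peekitoteekipiebot.
Rule 3 (intervocalic spirantization): /k/ is a stop between vowels /e/ and /i/, so it spirantizes to the fricative [x]. /t/ is a stop between vowels /i/ and /o/, so it spirantizes to the fricative [s]. /t/ is a stop between vowels /o/ and /e/, so it spirantizes to the fricative [s]. /k/ is a stop between vowels /e/ and /i/, so it spirantizes to the fricative [x]. /p/ is a stop between vowels /i/ and /i/, so it spirantizes to the fricative [f]. /b/ is a stop between vowels /e/ and /o/, so it spirantizes to the fricative [v]. /peekitoteekipiebot/ → peexisoseexifievot.
Rule 4 (final a-epenthesis): the form ends in the consonant /t/, so [a] is inserted word-finally. /peexisoseexifievot/ → peexisoseexifievota.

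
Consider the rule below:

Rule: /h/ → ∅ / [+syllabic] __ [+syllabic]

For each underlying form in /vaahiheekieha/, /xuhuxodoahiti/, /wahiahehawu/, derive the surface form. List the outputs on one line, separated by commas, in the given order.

vaaieekiea, xuuxodoaiti, waiaeawu

/vaahiheekieha/: /h/ occurs between vowels /a/ and /i/, so it deletes. /h/ occurs between vowels /i/ and /e/, so it deletes. /h/ occurs between vowels /e/ and /a/, so it deletes. → [vaaieekiea].
/xuhuxodoahiti/: /h/ occurs between vowels /u/ and /u/, so it deletes. /h/ occurs between vowels /a/ and /i/, so it deletes. → [xuuxodoaiti].
/wahiahehawu/: /h/ occurs between vowels /a/ and /i/, so it deletes. /h/ occurs between vowels /a/ and /e/, so it deletes. /h/ occurs between vowels /e/ and /a/, so it deletes. → [waiaeawu].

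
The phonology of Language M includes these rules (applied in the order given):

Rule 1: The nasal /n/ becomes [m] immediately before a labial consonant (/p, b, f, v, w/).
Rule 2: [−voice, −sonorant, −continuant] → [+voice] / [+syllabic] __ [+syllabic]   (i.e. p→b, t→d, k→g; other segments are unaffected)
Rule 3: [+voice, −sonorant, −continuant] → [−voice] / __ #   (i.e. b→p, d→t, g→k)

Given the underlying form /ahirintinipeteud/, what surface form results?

ahirintinibedeut

Rule 1 (nasal place assimilation): no segment meets the environment; /ahirintinipeteud/ is unchanged.
Rule 2 (intervocalic voicing): /p/ is a voiceless stop between vowels /i/ and /e/, so it voices to [b]. /t/ is a voiceless stop between vowels /e/ and /e/, so it voices to [d]. /ahirintinipeteud/ → ahirintinibedeud.
Rule 3 (final devoicing): /d/ is a voiced stop in word-final position, so it devoices to [t]. /ahirintinibedeud/ → ahirintinibedeut.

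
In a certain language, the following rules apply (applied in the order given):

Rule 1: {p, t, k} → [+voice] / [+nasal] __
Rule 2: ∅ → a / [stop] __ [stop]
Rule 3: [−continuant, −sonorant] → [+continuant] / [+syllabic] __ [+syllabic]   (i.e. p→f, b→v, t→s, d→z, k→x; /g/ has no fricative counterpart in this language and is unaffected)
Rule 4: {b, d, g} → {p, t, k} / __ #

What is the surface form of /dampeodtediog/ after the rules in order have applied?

dambeozaseziok

Rule 1 (post-nasal voicing): /p/ is a voiceless stop immediately after the nasal /m/, so it voices to [b]. /dampeodtediog/ → dambeodtediog.
Rule 2 (stop-cluster a-epenthesis): /d/ and /t/ form a stop–stop cluster, so [a] is inserted between them. /dambeodtediog/ → dambeodatediog.
Rule 3 (intervocalic spirantization): /d/ is a stop between vowels /o/ and /a/, so it spirantizes to the fricative [z]. /t/ is a stop between vowels /a/ and /e/, so it spirantizes to the fricative [s]. /d/ is a stop between vowels /e/ and /i/, so it spirantizes to the fricative [z]. /dambeodatediog/ → dambeozaseziog.
Rule 4 (final devoicing): /g/ is a voiced stop in word-final position, so it devoices to [k]. /dambeozaseziog/ → dambeozaseziok.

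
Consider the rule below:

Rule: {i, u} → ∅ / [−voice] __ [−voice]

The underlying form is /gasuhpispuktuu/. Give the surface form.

/u/ is a high vowel flanked by voiceless consonants /s/ and /h/, so it deletes.
/i/ is a high vowel flanked by voiceless consonants /p/ and /s/, so it deletes.
/u/ is a high vowel flanked by voiceless consonants /p/ and /k/, so it deletes.
The other instances of /u/ do not occur in the required environment and remain unchanged.
Surface form: [gashpspktuu].

gashpspktuu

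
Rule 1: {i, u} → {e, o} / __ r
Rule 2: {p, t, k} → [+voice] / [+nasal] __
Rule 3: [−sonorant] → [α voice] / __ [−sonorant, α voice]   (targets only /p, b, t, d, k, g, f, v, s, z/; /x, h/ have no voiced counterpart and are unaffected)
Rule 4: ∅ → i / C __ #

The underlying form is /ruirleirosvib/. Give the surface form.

ruerleerozvibi

Rule 1 (pre-rhotic lowering): /i/ is a high vowel immediately before /r/, so it lowers to [e]. /i/ is a high vowel immediately before /r/, so it lowers to [e]. /ruirleirosvib/ → ruerleerosvib.
Rule 2 (post-nasal voicing): no segment meets the environment; /ruerleerosvib/ is unchanged.
Rule 3 (regressive voicing assimilation): /s/ precedes the voiced obstruent /v/, so it voices to [z] by assimilation. /ruerleerosvib/ → ruerleerozvib.
Rule 4 (final i-epenthesis): the form ends in the consonant /b/, so [i] is inserted word-finally. /ruerleerozvib/ → ruerleerozvibi.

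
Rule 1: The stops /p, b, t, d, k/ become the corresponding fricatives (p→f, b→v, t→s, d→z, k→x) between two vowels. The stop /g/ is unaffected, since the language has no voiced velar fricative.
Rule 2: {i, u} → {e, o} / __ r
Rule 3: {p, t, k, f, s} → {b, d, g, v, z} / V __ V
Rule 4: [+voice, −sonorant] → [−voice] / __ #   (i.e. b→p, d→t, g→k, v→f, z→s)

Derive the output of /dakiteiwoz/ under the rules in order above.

daxizeiwos

Rule 1 (intervocalic spirantization): /k/ is a stop between vowels /a/ and /i/, so it spirantizes to the fricative [x]. /t/ is a stop between vowels /i/ and /e/, so it spirantizes to the fricative [s]. /dakiteiwoz/ → daxiseiwoz.
Rule 2 (pre-rhotic lowering): no segment meets the environment; /daxiseiwoz/ is unchanged.
Rule 3 (intervocalic voicing): /s/ is a voiceless obstruent between vowels /i/ and /e/, so it voices to [z]. /daxiseiwoz/ → daxizeiwoz.
Rule 4 (final devoicing): /z/ is a voiced obstruent in word-final position, so it devoices to [s]. /daxizeiwoz/ → daxizeiwos.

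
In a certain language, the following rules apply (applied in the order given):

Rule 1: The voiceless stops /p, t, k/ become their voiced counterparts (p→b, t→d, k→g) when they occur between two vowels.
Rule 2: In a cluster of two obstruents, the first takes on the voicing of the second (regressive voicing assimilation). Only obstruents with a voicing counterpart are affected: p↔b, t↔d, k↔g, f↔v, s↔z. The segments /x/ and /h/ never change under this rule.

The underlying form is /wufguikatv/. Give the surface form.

Rule 1 (intervocalic voicing): /k/ is a voiceless stop between vowels /i/ and /a/, so it voices to [g]. /wufguikatv/ → wufguigatv.
Rule 2 (regressive voicing assimilation): /f/ precedes the voiced obstruent /g/, so it voices to [v] by assimilation. /t/ precedes the voiced obstruent /v/, so it voices to [d] by assimilation. /wufguigatv/ → wuvguigadv.

wuvguigadv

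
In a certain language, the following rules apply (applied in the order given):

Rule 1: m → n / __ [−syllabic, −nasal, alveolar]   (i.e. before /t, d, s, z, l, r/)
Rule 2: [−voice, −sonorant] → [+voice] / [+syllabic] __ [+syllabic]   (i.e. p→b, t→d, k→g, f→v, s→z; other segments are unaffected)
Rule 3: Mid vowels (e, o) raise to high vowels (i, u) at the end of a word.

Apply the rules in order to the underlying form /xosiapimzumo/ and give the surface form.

xoziabinzumu

Rule 1 (nasal place assimilation): /m/ precedes the alveolar consonant /z/, so it assimilates in place to [n]. /xosiapimzumo/ → xosiapinzumo.
Rule 2 (intervocalic voicing): /s/ is a voiceless obstruent between vowels /o/ and /i/, so it voices to [z]. /p/ is a voiceless obstruent between vowels /a/ and /i/, so it voices to [b]. /xosiapinzumo/ → xoziabinzumo.
Rule 3 (final vowel raising): /o/ is a mid vowel in word-final position, so it raises to [u]. /xoziabinzumo/ → xoziabinzumu.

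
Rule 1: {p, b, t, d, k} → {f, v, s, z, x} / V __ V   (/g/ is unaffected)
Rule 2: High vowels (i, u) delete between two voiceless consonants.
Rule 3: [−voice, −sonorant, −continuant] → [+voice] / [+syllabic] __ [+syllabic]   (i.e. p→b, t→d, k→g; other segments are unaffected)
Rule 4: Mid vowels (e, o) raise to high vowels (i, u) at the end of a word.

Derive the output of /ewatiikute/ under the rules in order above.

ewasiixsi

Rule 1 (intervocalic spirantization): /t/ is a stop between vowels /a/ and /i/, so it spirantizes to the fricative [s]. /k/ is a stop between vowels /i/ and /u/, so it spirantizes to the fricative [x]. /t/ is a stop between vowels /u/ and /e/, so it spirantizes to the fricative [s]. /ewatiikute/ → ewasiixuse.
Rule 2 (high vowel syncope): /u/ is a high vowel flanked by voiceless consonants /x/ and /s/, so it deletes. /ewasiixuse/ → ewasiixse.
Rule 3 (intervocalic voicing): no segment meets the environment; /ewasiixse/ is unchanged.
Rule 4 (final vowel raising): /e/ is a mid vowel in word-final position, so it raises to [i]. /ewasiixse/ → ewasiixsi.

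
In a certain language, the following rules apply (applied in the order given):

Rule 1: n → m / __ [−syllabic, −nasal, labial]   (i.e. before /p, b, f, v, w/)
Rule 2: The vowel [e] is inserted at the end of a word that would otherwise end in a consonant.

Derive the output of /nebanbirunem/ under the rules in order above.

Rule 1 (nasal place assimilation): /n/ precedes the labial consonant /b/, so it assimilates in place to [m]. /nebanbirunem/ → nebambirunem.
Rule 2 (final e-epenthesis): the form ends in the consonant /m/, so [e] is inserted word-finally. /nebambirunem/ → nebambiruneme.

nebambiruneme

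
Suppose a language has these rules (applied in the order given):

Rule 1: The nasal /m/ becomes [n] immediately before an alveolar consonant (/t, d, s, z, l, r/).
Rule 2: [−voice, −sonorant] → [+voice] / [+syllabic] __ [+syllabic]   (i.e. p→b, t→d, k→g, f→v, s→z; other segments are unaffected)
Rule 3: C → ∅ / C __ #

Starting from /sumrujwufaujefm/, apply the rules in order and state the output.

Rule 1 (nasal place assimilation): /m/ precedes the alveolar consonant /r/, so it assimilates in place to [n]. /sumrujwufaujefm/ → sunrujwufaujefm.
Rule 2 (intervocalic voicing): /f/ is a voiceless obstruent between vowels /u/ and /a/, so it voices to [v]. /sunrujwufaujefm/ → sunrujwuvaujefm.
Rule 3 (final cluster simplification): /m/ is the second consonant of a word-final cluster /fm/, so it deletes. /sunrujwuvaujefm/ → sunrujwuvaujef.

sunrujwuvaujef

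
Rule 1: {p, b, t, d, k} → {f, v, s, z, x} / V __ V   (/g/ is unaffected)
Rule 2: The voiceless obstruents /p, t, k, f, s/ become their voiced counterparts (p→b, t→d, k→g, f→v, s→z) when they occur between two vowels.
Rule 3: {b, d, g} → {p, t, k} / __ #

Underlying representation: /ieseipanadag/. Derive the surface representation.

iezeivanazak

Rule 1 (intervocalic spirantization): /p/ is a stop between vowels /i/ and /a/, so it spirantizes to the fricative [f]. /d/ is a stop between vowels /a/ and /a/, so it spirantizes to the fricative [z]. /ieseipanadag/ → ieseifanazag.
Rule 2 (intervocalic voicing): /s/ is a voiceless obstruent between vowels /e/ and /e/, so it voices to [z]. /f/ is a voiceless obstruent between vowels /i/ and /a/, so it voices to [v]. /ieseifanazag/ → iezeivanazag.
Rule 3 (final devoicing): /g/ is a voiced stop in word-final position, so it devoices to [k]. /iezeivanazag/ → iezeivanazak.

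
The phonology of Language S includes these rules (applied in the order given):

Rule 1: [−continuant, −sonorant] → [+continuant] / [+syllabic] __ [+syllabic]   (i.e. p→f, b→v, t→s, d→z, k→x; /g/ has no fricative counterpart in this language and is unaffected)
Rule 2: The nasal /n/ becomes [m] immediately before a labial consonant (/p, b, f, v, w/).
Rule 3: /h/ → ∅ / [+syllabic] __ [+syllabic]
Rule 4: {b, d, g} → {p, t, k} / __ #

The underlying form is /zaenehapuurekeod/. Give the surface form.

zaeneafuurexeot

Rule 1 (intervocalic spirantization): /p/ is a stop between vowels /a/ and /u/, so it spirantizes to the fricative [f]. /k/ is a stop between vowels /e/ and /e/, so it spirantizes to the fricative [x]. /zaenehapuurekeod/ → zaenehafuurexeod.
Rule 2 (nasal place assimilation): no segment meets the environment; /zaenehafuurexeod/ is unchanged.
Rule 3 (intervocalic h-deletion): /h/ occurs between vowels /e/ and /a/, so it deletes. /zaenehafuurexeod/ → zaeneafuurexeod.
Rule 4 (final devoicing): /d/ is a voiced stop in word-final position, so it devoices to [t]. /zaeneafuurexeod/ → zaeneafuurexeot.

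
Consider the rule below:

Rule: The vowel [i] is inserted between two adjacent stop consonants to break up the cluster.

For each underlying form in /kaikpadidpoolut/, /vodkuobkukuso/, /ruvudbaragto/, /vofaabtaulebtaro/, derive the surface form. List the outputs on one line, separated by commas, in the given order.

/kaikpadidpoolut/: /k/ and /p/ form a stop–stop cluster, so [i] is inserted between them. /d/ and /p/ form a stop–stop cluster, so [i] is inserted between them. → [kaikipadidipoolut].
/vodkuobkukuso/: /d/ and /k/ form a stop–stop cluster, so [i] is inserted between them. /b/ and /k/ form a stop–stop cluster, so [i] is inserted between them. → [vodikuobikukuso].
/ruvudbaragto/: /d/ and /b/ form a stop–stop cluster, so [i] is inserted between them. /g/ and /t/ form a stop–stop cluster, so [i] is inserted between them. → [ruvudibaragito].
/vofaabtaulebtaro/: /b/ and /t/ form a stop–stop cluster, so [i] is inserted between them. /b/ and /t/ form a stop–stop cluster, so [i] is inserted between them. → [vofaabitaulebitaro].

kaikipadidipoolut, vodikuobikukuso, ruvudibaragito, vofaabitaulebitaro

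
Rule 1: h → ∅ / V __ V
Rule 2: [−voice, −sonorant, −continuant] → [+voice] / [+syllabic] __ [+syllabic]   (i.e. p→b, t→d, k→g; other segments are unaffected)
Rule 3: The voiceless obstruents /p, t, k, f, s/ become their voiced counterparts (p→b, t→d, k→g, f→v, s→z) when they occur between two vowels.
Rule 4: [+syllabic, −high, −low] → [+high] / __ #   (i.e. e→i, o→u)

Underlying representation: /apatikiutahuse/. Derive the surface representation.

abadigiudauzi

Rule 1 (intervocalic h-deletion): /h/ occurs between vowels /a/ and /u/, so it deletes. /apatikiutahuse/ → apatikiutause.
Rule 2 (intervocalic voicing): /p/ is a voiceless stop between vowels /a/ and /a/, so it voices to [b]. /t/ is a voiceless stop between vowels /a/ and /i/, so it voices to [d]. /k/ is a voiceless stop between vowels /i/ and /i/, so it voices to [g]. /t/ is a voiceless stop between vowels /u/ and /a/, so it voices to [d]. /apatikiutause/ → abadigiudause.
Rule 3 (intervocalic voicing): /s/ is a voiceless obstruent between vowels /u/ and /e/, so it voices to [z]. /abadigiudause/ → abadigiudauze.
Rule 4 (final vowel raising): /e/ is a mid vowel in word-final position, so it raises to [i]. /abadigiudauze/ → abadigiudauzi.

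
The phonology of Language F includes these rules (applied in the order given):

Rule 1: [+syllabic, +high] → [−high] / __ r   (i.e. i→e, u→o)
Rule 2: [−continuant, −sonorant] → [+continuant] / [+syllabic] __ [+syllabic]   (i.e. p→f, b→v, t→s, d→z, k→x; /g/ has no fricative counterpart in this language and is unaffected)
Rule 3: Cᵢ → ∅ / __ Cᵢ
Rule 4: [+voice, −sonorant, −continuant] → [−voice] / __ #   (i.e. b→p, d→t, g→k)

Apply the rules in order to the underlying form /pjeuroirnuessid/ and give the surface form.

Rule 1 (pre-rhotic lowering): /u/ is a high vowel immediately before /r/, so it lowers to [o]. /i/ is a high vowel immediately before /r/, so it lowers to [e]. /pjeuroirnuessid/ → pjeoroernuessid.
Rule 2 (intervocalic spirantization): no segment meets the environment; /pjeoroernuessid/ is unchanged.
Rule 3 (degemination): /ss/ is a geminate; the first /s/ deletes. /pjeoroernuessid/ → pjeoroernuesid.
Rule 4 (final devoicing): /d/ is a voiced stop in word-final position, so it devoices to [t]. /pjeoroernuesid/ → pjeoroernuesit.

pjeoroernuesit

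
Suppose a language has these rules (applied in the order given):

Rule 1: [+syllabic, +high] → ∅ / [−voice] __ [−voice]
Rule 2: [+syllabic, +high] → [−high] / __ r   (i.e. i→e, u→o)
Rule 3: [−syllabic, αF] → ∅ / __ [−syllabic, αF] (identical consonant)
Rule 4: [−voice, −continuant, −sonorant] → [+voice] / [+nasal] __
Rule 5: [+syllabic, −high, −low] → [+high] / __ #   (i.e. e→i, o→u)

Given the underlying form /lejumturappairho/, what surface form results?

Rule 1 (high vowel syncope): no segment meets the environment; /lejumturappairho/ is unchanged.
Rule 2 (pre-rhotic lowering): /u/ is a high vowel immediately before /r/, so it lowers to [o]. /i/ is a high vowel immediately before /r/, so it lowers to [e]. /lejumturappairho/ → lejumtorappaerho.
Rule 3 (degemination): /pp/ is a geminate; the first /p/ deletes. /lejumtorappaerho/ → lejumtorapaerho.
Rule 4 (post-nasal voicing): /t/ is a voiceless stop immediately after the nasal /m/, so it voices to [d]. /lejumtorapaerho/ → lejumdorapaerho.
Rule 5 (final vowel raising): /o/ is a mid vowel in word-final position, so it raises to [u]. /lejumdorapaerho/ → lejumdorapaerhu.

lejumdorapaerhu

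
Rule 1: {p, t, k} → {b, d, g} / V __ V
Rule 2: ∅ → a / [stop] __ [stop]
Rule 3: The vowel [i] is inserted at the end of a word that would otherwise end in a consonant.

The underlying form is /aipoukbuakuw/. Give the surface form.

aiboukabuaguwi

Rule 1 (intervocalic voicing): /p/ is a voiceless stop between vowels /i/ and /o/, so it voices to [b]. /k/ is a voiceless stop between vowels /a/ and /u/, so it voices to [g]. /aipoukbuakuw/ → aiboukbuaguw.
Rule 2 (stop-cluster a-epenthesis): /k/ and /b/ form a stop–stop cluster, so [a] is inserted between them. /aiboukbuaguw/ → aiboukabuaguw.
Rule 3 (final i-epenthesis): the form ends in the consonant /w/, so [i] is inserted word-finally. /aiboukabuaguw/ → aiboukabuaguwi.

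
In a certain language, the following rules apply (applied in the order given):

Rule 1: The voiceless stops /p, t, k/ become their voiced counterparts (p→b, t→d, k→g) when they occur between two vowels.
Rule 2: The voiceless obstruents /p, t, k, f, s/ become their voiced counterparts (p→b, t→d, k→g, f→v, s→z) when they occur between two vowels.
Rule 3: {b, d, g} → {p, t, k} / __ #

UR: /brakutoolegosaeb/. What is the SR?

Rule 1 (intervocalic voicing): /k/ is a voiceless stop between vowels /a/ and /u/, so it voices to [g]. /t/ is a voiceless stop between vowels /u/ and /o/, so it voices to [d]. /brakutoolegosaeb/ → bragudoolegosaeb.
Rule 2 (intervocalic voicing): /s/ is a voiceless obstruent between vowels /o/ and /a/, so it voices to [z]. /bragudoolegosaeb/ → bragudoolegozaeb.
Rule 3 (final devoicing): /b/ is a voiced stop in word-final position, so it devoices to [p]. /bragudoolegozaeb/ → bragudoolegozaep.

bragudoolegozaep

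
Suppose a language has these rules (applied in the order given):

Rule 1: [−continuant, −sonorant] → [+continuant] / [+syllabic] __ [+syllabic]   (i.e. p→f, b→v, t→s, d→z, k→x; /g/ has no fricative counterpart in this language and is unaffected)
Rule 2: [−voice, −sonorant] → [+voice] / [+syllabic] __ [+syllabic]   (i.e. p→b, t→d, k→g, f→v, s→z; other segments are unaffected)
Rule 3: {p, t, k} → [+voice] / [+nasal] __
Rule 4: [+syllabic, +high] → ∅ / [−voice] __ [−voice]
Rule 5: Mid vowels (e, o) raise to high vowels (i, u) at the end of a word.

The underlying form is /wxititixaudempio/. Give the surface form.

Rule 1 (intervocalic spirantization): /t/ is a stop between vowels /i/ and /i/, so it spirantizes to the fricative [s]. /t/ is a stop between vowels /i/ and /i/, so it spirantizes to the fricative [s]. /d/ is a stop between vowels /u/ and /e/, so it spirantizes to the fricative [z]. /wxititixaudempio/ → wxisisixauzempio.
Rule 2 (intervocalic voicing): /s/ is a voiceless obstruent between vowels /i/ and /i/, so it voices to [z]. /s/ is a voiceless obstruent between vowels /i/ and /i/, so it voices to [z]. /wxisisixauzempio/ → wxizizixauzempio.
Rule 3 (post-nasal voicing): /p/ is a voiceless stop immediately after the nasal /m/, so it voices to [b]. /wxizizixauzempio/ → wxizizixauzembio.
Rule 4 (high vowel syncope): no segment meets the environment; /wxizizixauzembio/ is unchanged.
Rule 5 (final vowel raising): /o/ is a mid vowel in word-final position, so it raises to [u]. /wxizizixauzembio/ → wxizizixauzembiu.

wxizizixauzembiu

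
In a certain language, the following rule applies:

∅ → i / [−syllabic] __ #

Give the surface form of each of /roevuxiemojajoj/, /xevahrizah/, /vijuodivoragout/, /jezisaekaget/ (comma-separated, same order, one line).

roevuxiemojajoji, xevahrizahi, vijuodivoragouti, jezisaekageti

/roevuxiemojajoj/: the form ends in the consonant /j/, so [i] is inserted word-finally. → [roevuxiemojajoji].
/xevahrizah/: the form ends in the consonant /h/, so [i] is inserted word-finally. → [xevahrizahi].
/vijuodivoragout/: the form ends in the consonant /t/, so [i] is inserted word-finally. → [vijuodivoragouti].
/jezisaekaget/: the form ends in the consonant /t/, so [i] is inserted word-finally. → [jezisaekageti].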